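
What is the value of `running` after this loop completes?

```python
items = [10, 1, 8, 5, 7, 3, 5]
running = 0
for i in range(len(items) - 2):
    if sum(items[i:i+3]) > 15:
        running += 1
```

Count windows with sum > 15
`running` takes the values: 0 → 1 → 2

Answer: 2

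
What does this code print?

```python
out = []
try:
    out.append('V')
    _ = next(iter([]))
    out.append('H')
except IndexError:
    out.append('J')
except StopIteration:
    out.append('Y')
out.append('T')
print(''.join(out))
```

Execution trace: 'V' (try body) → 'Y' (except StopIteration) → 'T' (after the try/except). Output: VYT

Answer: VYT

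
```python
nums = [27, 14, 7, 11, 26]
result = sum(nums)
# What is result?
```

Trace:
`nums = [27, 14, 7, 11, 26]` → nums = [27, 14, 7, 11, 26]
`result = sum(nums)` → result = 85
So result = 85

Answer: 85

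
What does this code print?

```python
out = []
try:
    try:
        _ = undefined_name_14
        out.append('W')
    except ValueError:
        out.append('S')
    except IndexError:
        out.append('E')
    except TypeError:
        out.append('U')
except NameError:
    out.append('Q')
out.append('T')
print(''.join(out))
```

Execution trace: 'Q' (outer except NameError) → 'T' (after the try/except). Output: QT

Answer: QT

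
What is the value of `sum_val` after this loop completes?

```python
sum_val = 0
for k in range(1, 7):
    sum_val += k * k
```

Sum of squares 1² to 6² = 91
`sum_val` takes the values: 0 → 1 → 5 → 14 → 30 → 55 → 91

Answer: 91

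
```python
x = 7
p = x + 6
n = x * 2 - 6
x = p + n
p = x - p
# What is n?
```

Trace:
`x = 7` → x = 7
`p = x + 6` → p = 13
`n = x * 2 - 6` → n = 8
`x = p + n` → x = 21
`p = x - p` → p = 8
So n = 8

Answer: 8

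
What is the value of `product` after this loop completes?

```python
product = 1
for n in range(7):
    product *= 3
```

3^7 = 2187
`product` takes the values: 1 → 3 → 9 → 27 → 81 → 243 → 729 → 2187

Answer: 2187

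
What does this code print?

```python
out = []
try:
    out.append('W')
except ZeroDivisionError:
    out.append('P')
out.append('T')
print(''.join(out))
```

Execution trace: 'W' (try body, no exception) → 'T' (after the try/except). Output: WT

Answer: WT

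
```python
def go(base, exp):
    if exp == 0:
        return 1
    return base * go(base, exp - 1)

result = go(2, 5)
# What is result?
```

go(2, 5) = 2 * 2 * 2 * 2 * 2 = 32

Answer: 32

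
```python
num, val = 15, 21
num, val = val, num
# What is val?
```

Trace:
`num, val = 15, 21` → num = 15; val = 21
`num, val = val, num` → num = 21; val = 15
So val = 15

Answer: 15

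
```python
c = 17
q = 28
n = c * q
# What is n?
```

Trace:
`c = 17` → c = 17
`q = 28` → q = 28
`n = c * q` → n = 476
So n = 476

Answer: 476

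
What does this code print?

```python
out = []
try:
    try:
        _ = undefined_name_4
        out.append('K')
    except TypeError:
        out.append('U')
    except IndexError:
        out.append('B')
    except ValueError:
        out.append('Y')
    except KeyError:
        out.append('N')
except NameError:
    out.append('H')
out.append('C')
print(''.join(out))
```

Execution trace: 'H' (outer except NameError) → 'C' (after the try/except). Output: HC

Answer: HC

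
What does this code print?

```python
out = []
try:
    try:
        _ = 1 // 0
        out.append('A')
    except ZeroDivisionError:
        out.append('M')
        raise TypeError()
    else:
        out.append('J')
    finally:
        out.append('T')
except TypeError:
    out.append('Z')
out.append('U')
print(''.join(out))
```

Execution trace: 'M' (except ZeroDivisionError) → 'T' (finally) → 'Z' (outer except TypeError) → 'U' (after the try/except). Output: MTZU

Answer: MTZU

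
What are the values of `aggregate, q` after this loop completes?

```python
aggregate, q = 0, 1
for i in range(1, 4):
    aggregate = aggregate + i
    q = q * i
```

Sum and factorial of 1 to 3
`aggregate, q` takes the values: (0, 1) → (1, 1) → (3, 1) → (3, 2) → (6, 2) → (6, 6)

Answer: 6, 6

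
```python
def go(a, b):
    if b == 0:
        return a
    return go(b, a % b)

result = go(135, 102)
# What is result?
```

go(135, 102) -> go(102, 33) -> go(33, 3) -> go(3, 0) -> 3

Answer: 3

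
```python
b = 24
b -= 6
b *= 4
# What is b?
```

Trace:
`b = 24` → b = 24
`b -= 6` → b = 18
`b *= 4` → b = 72
So b = 72

Answer: 72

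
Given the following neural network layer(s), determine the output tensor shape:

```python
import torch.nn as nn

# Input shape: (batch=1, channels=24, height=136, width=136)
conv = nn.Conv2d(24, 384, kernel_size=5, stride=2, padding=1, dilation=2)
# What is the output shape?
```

Input: (1, 24, 136, 136) -> Output: (1, 384, 65, 65)

Answer: (1, 384, 65, 65)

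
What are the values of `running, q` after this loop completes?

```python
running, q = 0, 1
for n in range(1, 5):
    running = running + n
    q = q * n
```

Sum and factorial of 1 to 4
`running, q` takes the values: (0, 1) → (1, 1) → (3, 1) → (3, 2) → (6, 2) → (6, 6) → (10, 6) → (10, 24)

Answer: 10, 24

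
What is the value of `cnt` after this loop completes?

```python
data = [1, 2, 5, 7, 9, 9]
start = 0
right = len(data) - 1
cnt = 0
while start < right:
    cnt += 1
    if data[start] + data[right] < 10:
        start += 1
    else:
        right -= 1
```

Steps to find pair summing to 10
`cnt` takes the values: 0 → 1 → 2 → 3 → 4 → 5

Answer: 5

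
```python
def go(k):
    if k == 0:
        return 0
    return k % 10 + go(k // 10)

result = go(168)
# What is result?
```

Sum of digits of 168: 8 + 6 + 1 = 15

Answer: 15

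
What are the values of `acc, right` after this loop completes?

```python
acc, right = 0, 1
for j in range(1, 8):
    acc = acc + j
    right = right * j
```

Sum and factorial of 1 to 7
`acc, right` takes the values: (0, 1) → (1, 1) → (3, 1) → (3, 2) → (6, 2) → (6, 6) → (10, 6) → (10, 24) → (15, 24) → (15, 120) → (21, 120) → (21, 720) → (28, 720) → (28, 5040)

Answer: 28, 5040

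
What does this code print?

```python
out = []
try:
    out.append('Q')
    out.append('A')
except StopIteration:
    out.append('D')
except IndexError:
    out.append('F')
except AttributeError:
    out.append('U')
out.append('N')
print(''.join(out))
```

Execution trace: 'Q' (try body) → 'A' (try body, no exception) → 'N' (after the try/except). Output: QAN

Answer: QAN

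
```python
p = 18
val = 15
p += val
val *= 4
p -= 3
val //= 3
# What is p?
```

Trace:
`p = 18` → p = 18
`val = 15` → val = 15
`p += val` → p = 33
`val *= 4` → val = 60
`p -= 3` → p = 30
`val //= 3` → val = 20
So p = 30

Answer: 30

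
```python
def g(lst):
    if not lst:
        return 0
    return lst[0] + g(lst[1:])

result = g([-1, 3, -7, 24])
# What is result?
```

(-1) + 3 + (-7) + 24 + 0 = 19

Answer: 19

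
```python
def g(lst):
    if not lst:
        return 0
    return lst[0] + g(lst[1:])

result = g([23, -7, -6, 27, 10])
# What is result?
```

23 + (-7) + (-6) + 27 + 10 + 0 = 47

Answer: 47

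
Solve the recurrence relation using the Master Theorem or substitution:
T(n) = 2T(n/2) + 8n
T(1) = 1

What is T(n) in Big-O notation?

By Master Theorem: a=2, b=2, f(n)=8n. Since log_2(2) = 1 and f(n) = Θ(n^1), Case 2 applies. T(n) = O(n log n).

Answer: O(n log n)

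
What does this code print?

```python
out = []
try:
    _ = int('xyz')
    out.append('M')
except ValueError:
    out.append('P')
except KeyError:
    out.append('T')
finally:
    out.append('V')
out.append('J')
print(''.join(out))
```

Execution trace: 'P' (except ValueError) → 'V' (finally) → 'J' (after the try/except). Output: PVJ

Answer: PVJ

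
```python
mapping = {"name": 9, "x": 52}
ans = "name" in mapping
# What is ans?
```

Trace:
`mapping = {"name": 9, "x": 52}` → mapping = {'name': 9, 'x': 52}
`ans = "name" in mapping` → ans = True
So ans = True

Answer: True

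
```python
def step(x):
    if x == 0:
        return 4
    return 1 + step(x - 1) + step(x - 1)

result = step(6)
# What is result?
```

step(x) = 1 + 2·step(x-1), step(0)=4. Closed form: (4+1)·2^6 - 1 = 319.

Answer: 319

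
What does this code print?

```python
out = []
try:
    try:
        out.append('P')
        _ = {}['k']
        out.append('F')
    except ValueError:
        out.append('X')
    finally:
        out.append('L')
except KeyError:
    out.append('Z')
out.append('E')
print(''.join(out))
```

Execution trace: 'P' (try body) → 'L' (finally) → 'Z' (outer except KeyError) → 'E' (after the try/except). Output: PLZE

Answer: PLZE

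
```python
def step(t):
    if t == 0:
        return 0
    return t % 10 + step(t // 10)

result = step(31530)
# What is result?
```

Sum of digits of 31530: 0 + 3 + 5 + 1 + 3 = 12

Answer: 12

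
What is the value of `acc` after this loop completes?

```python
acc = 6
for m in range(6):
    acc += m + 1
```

Start at 6, add 1 to 6 = 27
`acc` takes the values: 6 → 7 → 9 → 12 → 16 → 21 → 27

Answer: 27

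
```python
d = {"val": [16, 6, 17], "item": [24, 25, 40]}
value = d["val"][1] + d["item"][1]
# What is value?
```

Trace:
`d = {"val": [16, 6, 17], "item": [24, 25, 40]}` → d = {'val': [16, 6, 17], 'item': [24, 25, 40]}
`value = d["val"][1] + d["item"][1]` → value = 31
So value = 31

Answer: 31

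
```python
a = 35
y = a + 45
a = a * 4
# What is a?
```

Trace:
`a = 35` → a = 35
`y = a + 45` → y = 80
`a = a * 4` → a = 140
So a = 140

Answer: 140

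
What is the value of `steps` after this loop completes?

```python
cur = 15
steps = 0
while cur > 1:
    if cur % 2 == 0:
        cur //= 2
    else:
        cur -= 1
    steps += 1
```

Steps to reduce 15 to 1
`steps` takes the values: 0 → 1 → 2 → 3 → 4 → 5 → 6

Answer: 6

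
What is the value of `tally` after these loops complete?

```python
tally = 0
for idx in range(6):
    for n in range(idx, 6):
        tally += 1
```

Upper triangle: 6 + 5 + ... + 1
`tally` takes the values: 0 → 1 → 2 → 3 → 4 → 5 → 6 → 7 → 8 → 9 → 10 → 11 → 12 → 13 → 14 → 15 → 16 → 17 → 18 → 19 → 20 → 21

Answer: 21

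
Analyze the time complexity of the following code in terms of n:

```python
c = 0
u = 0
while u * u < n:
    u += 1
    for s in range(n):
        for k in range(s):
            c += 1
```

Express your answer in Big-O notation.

Each loop level contributes: √n × n × n. Multiplying the contributions gives O(n^2√n).

Answer: O(n^2√n)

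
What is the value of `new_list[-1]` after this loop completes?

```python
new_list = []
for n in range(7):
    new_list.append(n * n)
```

Last element of squares 0 to 6
`new_list` takes the values: [] → [0] → [0, 1] → [0, 1, 4] → [0, 1, 4, 9] → [0, 1, 4, 9, 16] → [0, 1, 4, 9, 16, 25] → [0, 1, 4, 9, 16, 25, 36]
So `new_list[-1]` = 36

Answer: 36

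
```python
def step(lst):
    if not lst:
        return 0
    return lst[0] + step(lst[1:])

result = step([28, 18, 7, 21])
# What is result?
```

28 + 18 + 7 + 21 + 0 = 74

Answer: 74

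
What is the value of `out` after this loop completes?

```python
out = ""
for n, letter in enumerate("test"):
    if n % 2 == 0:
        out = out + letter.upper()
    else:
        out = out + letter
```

Uppercase even positions in 'test'
`out` takes the values: "" → "T" → "Te" → "TeS" → "TeSt"

Answer: "TeSt"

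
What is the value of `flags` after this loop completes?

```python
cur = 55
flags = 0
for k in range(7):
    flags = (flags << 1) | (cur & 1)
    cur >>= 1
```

Reverse lowest 7 bits of 55
`flags` takes the values: 0 → 1 → 3 → 7 → 14 → 29 → 59 → 118

Answer: 118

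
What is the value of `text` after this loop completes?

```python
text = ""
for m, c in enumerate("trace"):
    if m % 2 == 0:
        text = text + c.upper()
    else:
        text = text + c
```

Uppercase even positions in 'trace'
`text` takes the values: "" → "T" → "Tr" → "TrA" → "TrAc" → "TrAcE"

Answer: "TrAcE"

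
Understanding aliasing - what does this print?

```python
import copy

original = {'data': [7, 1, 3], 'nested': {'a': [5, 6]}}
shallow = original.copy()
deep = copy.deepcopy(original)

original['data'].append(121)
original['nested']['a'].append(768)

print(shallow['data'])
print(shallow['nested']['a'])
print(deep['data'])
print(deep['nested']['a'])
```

Key concept: comparing shallow vs deep copy.
Step by step:
`original = {'data': [7, 1, 3], 'nested': {'a': [5, 6]}}` → original = {'data': [7, 1, 3], 'nested': {'a': [5, 6]}}
`shallow = original.copy()` → shallow = {'data': [7, 1, 3], 'nested': {'a': [5, 6]}}
`deep = copy.deepcopy(original)` → deep = {'data': [7, 1, 3], 'nested': {'a': [5, 6]}}
`original['data'].append(121)` → original = {'data': [7, 1, 3, 121], 'nested': {'a': [5, 6]}}; shallow = {'data': [7, 1, 3, 121], 'nested': {'a': [5, 6]}}
`original['nested']['a'].append(768)` → original = {'data': [7, 1, 3, 121], 'nested': {'a': [5, 6, 768]}}; shallow = {'data': [7, 1, 3, 121], 'nested': {'a': [5, 6, 768]}}
`print(shallow['data'])` → prints [7, 1, 3, 121]
`print(shallow['nested']['a'])` → prints [5, 6, 768]
`print(deep['data'])` → prints [7, 1, 3]
`print(deep['nested']['a'])` → prints [5, 6]

Answer:
[7, 1, 3, 121]
[5, 6, 768]
[7, 1, 3]
[5, 6]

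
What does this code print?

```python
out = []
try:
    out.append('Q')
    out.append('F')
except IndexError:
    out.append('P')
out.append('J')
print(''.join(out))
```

Execution trace: 'Q' (try body) → 'F' (try body, no exception) → 'J' (after the try/except). Output: QFJ

Answer: QFJ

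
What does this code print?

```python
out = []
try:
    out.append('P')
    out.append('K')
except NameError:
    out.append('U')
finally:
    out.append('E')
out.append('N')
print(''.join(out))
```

Execution trace: 'P' (try body) → 'K' (try body, no exception) → 'E' (finally) → 'N' (after the try/except). Output: PKEN

Answer: PKEN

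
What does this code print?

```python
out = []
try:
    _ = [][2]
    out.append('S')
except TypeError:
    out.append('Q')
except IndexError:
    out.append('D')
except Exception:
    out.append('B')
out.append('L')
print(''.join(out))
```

Execution trace: 'D' (except IndexError) → 'L' (after the try/except). Output: DL

Answer: DL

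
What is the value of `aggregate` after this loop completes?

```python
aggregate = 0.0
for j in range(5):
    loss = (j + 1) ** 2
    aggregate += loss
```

Sum of squared losses 1² + 2² + ... + 5²
`aggregate` takes the values: 0.0 → 1.0 → 5.0 → 14.0 → 30.0 → 55.0

Answer: 55.0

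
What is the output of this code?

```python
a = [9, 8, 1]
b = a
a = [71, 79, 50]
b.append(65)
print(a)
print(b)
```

Key concept: rebinding vs mutation: a is rebound to a new list, b still points at the original.
Step by step:
`a = [9, 8, 1]` → a = [9, 8, 1]
`b = a` → b = [9, 8, 1] (same object as a)
`a = [71, 79, 50]` → a = [71, 79, 50]
`b.append(65)` → b = [9, 8, 1, 65]
`print(a)` → prints [71, 79, 50]
`print(b)` → prints [9, 8, 1, 65]

Answer:
[71, 79, 50]
[9, 8, 1, 65]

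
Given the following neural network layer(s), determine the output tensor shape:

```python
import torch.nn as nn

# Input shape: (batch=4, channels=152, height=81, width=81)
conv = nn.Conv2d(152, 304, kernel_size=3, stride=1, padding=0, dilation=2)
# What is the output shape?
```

Input: (4, 152, 81, 81) -> Output: (4, 304, 77, 77)

Answer: (4, 304, 77, 77)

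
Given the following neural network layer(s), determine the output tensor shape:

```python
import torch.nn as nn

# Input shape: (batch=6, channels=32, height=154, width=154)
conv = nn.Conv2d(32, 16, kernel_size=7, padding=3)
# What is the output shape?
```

Input: (6, 32, 154, 154) -> Output: (6, 16, 154, 154)

Answer: (6, 16, 154, 154)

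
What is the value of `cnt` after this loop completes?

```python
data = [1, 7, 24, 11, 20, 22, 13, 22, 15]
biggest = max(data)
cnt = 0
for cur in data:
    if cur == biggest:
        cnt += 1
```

Count of max value 24 in [1, 7, 24, 11, 20, 22, 13, 22, 15]
`cnt` takes the values: 0 → 1

Answer: 1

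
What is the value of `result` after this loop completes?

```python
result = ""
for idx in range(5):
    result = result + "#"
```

Repeat '#' 5 times
`result` takes the values: "" → "#" → "##" → "###" → "####" → "#####"

Answer: "#####"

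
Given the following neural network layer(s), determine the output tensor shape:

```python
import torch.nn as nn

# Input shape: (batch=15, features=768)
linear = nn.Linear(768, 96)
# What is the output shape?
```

Input: (15, 768) -> Output: (15, 96)

Answer: (15, 96)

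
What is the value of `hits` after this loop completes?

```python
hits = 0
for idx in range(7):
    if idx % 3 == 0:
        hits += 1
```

Count numbers divisible by 3 in range(7)
`hits` takes the values: 0 → 1 → 2 → 3

Answer: 3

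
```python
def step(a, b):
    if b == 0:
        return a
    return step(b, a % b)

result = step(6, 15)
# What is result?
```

step(6, 15) -> step(15, 6) -> step(6, 3) -> step(3, 0) -> 3

Answer: 3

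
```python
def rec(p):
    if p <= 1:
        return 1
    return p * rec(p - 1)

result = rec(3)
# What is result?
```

rec(3) = 3 * 2 * 1 = 6

Answer: 6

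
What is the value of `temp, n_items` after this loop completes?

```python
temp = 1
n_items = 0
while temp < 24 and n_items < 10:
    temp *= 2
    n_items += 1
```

Double until >= 24 or 10 iterations
`temp, n_items` takes the values: (1, 0) → (2, 0) → (2, 1) → (4, 1) → (4, 2) → (8, 2) → (8, 3) → (16, 3) → (16, 4) → (32, 4) → (32, 5)

Answer: 32, 5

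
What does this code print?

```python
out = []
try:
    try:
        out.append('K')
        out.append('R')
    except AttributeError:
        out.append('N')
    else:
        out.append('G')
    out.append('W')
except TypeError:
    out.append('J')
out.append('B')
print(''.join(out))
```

Execution trace: 'K' (inner try body) → 'R' (inner try body, no exception) → 'G' (inner else) → 'W' (try body, no exception) → 'B' (after the try/except). Output: KRGWB

Answer: KRGWB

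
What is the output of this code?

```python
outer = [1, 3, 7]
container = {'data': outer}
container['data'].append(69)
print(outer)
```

Key concept: dict holds reference to list.
Step by step:
`outer = [1, 3, 7]` → outer = [1, 3, 7]
`container = {'data': outer}` → container = {'data': [1, 3, 7]}
`container['data'].append(69)` → outer = [1, 3, 7, 69]; container = {'data': [1, 3, 7, 69]}
`print(outer)` → prints [1, 3, 7, 69]

Answer: [1, 3, 7, 69]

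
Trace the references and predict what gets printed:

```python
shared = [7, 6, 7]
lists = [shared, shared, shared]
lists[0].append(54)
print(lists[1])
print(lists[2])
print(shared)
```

Key concept: list of same reference.
Step by step:
`shared = [7, 6, 7]` → shared = [7, 6, 7]
`lists = [shared, shared, shared]` → lists = [[7, 6, 7], [7, 6, 7], [7, 6, 7]]
`lists[0].append(54)` → shared = [7, 6, 7, 54]; lists = [[7, 6, 7, 54], [7, 6, 7, 54], [7, 6, 7, 54]]
`print(lists[1])` → prints [7, 6, 7, 54]
`print(lists[2])` → prints [7, 6, 7, 54]
`print(shared)` → prints [7, 6, 7, 54]

Answer:
[7, 6, 7, 54]
[7, 6, 7, 54]
[7, 6, 7, 54]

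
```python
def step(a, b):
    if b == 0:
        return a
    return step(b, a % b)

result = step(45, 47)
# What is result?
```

step(45, 47) -> step(47, 45) -> step(45, 2) -> step(2, 1) -> step(1, 0) -> 1

Answer: 1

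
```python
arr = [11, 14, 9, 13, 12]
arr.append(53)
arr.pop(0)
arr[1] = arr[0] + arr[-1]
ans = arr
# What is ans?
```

Trace:
`arr = [11, 14, 9, 13, 12]` → arr = [11, 14, 9, 13, 12]
`arr.append(53)` → arr = [11, 14, 9, 13, 12, 53]
`arr.pop(0)` → arr = [14, 9, 13, 12, 53]
`arr[1] = arr[0] + arr[-1]` → arr = [14, 67, 13, 12, 53]
`ans = arr` → ans = [14, 67, 13, 12, 53]
So ans = [14, 67, 13, 12, 53]

Answer: [14, 67, 13, 12, 53]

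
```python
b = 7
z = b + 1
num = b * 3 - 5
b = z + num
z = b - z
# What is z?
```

Trace:
`b = 7` → b = 7
`z = b + 1` → z = 8
`num = b * 3 - 5` → num = 16
`b = z + num` → b = 24
`z = b - z` → z = 16
So z = 16

Answer: 16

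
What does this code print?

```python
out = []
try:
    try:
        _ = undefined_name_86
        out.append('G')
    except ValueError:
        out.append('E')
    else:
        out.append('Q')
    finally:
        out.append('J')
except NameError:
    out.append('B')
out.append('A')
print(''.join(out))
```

Execution trace: 'J' (finally) → 'B' (outer except NameError) → 'A' (after the try/except). Output: JBA

Answer: JBA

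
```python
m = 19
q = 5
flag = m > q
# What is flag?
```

Trace:
`m = 19` → m = 19
`q = 5` → q = 5
`flag = m > q` → flag = True
So flag = True

Answer: True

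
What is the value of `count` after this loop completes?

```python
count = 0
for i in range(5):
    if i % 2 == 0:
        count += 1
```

Count numbers divisible by 2 in range(5)
`count` takes the values: 0 → 1 → 2 → 3

Answer: 3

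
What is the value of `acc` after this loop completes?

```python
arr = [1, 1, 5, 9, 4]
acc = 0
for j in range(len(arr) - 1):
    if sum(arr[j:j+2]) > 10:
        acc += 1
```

Count windows with sum > 10
`acc` takes the values: 0 → 1 → 2

Answer: 2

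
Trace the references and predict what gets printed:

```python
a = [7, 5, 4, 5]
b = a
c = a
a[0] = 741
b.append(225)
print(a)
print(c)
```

Key concept: multiple aliases.
Step by step:
`a = [7, 5, 4, 5]` → a = [7, 5, 4, 5]
`b = a` → b = [7, 5, 4, 5] (same object as a)
`c = a` → c = [7, 5, 4, 5] (same object as a, b)
`a[0] = 741` → a = [741, 5, 4, 5] (same object as b, c); b = [741, 5, 4, 5] (same object as a, c); c = [741, 5, 4, 5] (same object as a, b)
`b.append(225)` → a = [741, 5, 4, 5, 225] (same object as b, c); b = [741, 5, 4, 5, 225] (same object as a, c); c = [741, 5, 4, 5, 225] (same object as a, b)
`print(a)` → prints [741, 5, 4, 5, 225]
`print(c)` → prints [741, 5, 4, 5, 225]

Answer:
[741, 5, 4, 5, 225]
[741, 5, 4, 5, 225]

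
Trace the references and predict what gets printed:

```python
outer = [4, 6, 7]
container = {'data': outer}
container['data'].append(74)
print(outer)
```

Key concept: dict holds reference to list.
Step by step:
`outer = [4, 6, 7]` → outer = [4, 6, 7]
`container = {'data': outer}` → container = {'data': [4, 6, 7]}
`container['data'].append(74)` → outer = [4, 6, 7, 74]; container = {'data': [4, 6, 7, 74]}
`print(outer)` → prints [4, 6, 7, 74]

Answer: [4, 6, 7, 74]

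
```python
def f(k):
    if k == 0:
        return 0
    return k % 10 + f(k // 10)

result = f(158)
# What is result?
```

Sum of digits of 158: 8 + 5 + 1 = 14

Answer: 14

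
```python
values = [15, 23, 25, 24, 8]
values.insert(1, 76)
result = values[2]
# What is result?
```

Trace:
`values = [15, 23, 25, 24, 8]` → values = [15, 23, 25, 24, 8]
`values.insert(1, 76)` → values = [15, 76, 23, 25, 24, 8]
`result = values[2]` → result = 23
So result = 23

Answer: 23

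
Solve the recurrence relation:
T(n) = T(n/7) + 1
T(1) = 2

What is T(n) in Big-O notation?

Each step divides n by 7 and adds 1. After log_7(n) steps we reach T(1)=2. So T(n) = 1·log_7(n) + 2 = O(log n).

Answer: O(log n)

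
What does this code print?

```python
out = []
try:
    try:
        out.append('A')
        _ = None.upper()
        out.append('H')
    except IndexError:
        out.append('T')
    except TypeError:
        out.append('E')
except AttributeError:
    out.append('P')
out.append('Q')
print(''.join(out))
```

Execution trace: 'A' (try body) → 'P' (outer except AttributeError) → 'Q' (after the try/except). Output: APQ

Answer: APQ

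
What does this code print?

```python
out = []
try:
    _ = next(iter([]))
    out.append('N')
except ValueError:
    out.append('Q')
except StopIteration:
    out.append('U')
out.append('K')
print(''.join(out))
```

Execution trace: 'U' (except StopIteration) → 'K' (after the try/except). Output: UK

Answer: UK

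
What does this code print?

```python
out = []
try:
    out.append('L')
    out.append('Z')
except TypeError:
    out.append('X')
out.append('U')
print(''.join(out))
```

Execution trace: 'L' (try body) → 'Z' (try body, no exception) → 'U' (after the try/except). Output: LZU

Answer: LZU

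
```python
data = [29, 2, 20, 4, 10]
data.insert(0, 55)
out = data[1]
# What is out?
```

Trace:
`data = [29, 2, 20, 4, 10]` → data = [29, 2, 20, 4, 10]
`data.insert(0, 55)` → data = [55, 29, 2, 20, 4, 10]
`out = data[1]` → out = 29
So out = 29

Answer: 29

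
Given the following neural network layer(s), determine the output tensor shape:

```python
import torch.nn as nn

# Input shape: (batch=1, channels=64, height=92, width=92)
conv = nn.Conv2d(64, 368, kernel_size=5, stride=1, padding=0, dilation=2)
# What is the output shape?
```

Input: (1, 64, 92, 92) -> Output: (1, 368, 84, 84)

Answer: (1, 368, 84, 84)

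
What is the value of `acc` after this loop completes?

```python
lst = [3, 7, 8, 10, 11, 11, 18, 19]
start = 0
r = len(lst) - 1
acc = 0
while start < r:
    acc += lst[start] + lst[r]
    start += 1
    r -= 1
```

Sum of pairs from ends
`acc` takes the values: 0 → 22 → 47 → 66 → 87

Answer: 87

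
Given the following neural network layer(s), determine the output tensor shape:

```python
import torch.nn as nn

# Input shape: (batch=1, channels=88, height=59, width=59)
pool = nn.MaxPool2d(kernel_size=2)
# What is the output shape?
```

Input: (1, 88, 59, 59) -> Output: (1, 88, 29, 29)

Answer: (1, 88, 29, 29)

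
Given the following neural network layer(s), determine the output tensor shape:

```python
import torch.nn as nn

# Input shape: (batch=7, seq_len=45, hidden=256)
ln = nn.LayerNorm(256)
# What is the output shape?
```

Input: (7, 45, 256) -> Output: (7, 45, 256)

Answer: (7, 45, 256)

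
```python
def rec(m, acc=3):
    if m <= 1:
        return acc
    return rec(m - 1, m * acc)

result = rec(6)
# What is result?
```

Accumulator trace (n, acc): (6, 3) -> (5, 18) -> (4, 90) -> (3, 360) -> (2, 1080) -> (1, 2160) -> return 2160

Answer: 2160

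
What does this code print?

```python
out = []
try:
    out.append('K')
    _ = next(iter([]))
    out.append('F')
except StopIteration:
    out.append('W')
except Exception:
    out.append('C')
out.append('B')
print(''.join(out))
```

Execution trace: 'K' (try body) → 'W' (except StopIteration) → 'B' (after the try/except). Output: KWB

Answer: KWB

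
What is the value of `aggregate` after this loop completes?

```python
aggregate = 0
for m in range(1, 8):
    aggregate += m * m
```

Sum of squares 1² to 7² = 140
`aggregate` takes the values: 0 → 1 → 5 → 14 → 30 → 55 → 91 → 140

Answer: 140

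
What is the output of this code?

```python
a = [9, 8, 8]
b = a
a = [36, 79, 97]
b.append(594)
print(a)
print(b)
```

Key concept: rebinding vs mutation: a is rebound to a new list, b still points at the original.
Step by step:
`a = [9, 8, 8]` → a = [9, 8, 8]
`b = a` → b = [9, 8, 8] (same object as a)
`a = [36, 79, 97]` → a = [36, 79, 97]
`b.append(594)` → b = [9, 8, 8, 594]
`print(a)` → prints [36, 79, 97]
`print(b)` → prints [9, 8, 8, 594]

Answer:
[36, 79, 97]
[9, 8, 8, 594]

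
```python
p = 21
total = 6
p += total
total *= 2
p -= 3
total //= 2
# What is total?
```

Trace:
`p = 21` → p = 21
`total = 6` → total = 6
`p += total` → p = 27
`total *= 2` → total = 12
`p -= 3` → p = 24
`total //= 2` → total = 6
So total = 6

Answer: 6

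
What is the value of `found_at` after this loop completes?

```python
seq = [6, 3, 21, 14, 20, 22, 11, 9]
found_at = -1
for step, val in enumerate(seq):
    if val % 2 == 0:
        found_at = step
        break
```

First even number index in [6, 3, 21, 14, 20, 22, 11, 9]
`found_at` takes the values: -1 → 0

Answer: 0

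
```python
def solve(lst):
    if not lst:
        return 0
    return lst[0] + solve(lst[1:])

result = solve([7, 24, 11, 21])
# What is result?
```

7 + 24 + 11 + 21 + 0 = 63

Answer: 63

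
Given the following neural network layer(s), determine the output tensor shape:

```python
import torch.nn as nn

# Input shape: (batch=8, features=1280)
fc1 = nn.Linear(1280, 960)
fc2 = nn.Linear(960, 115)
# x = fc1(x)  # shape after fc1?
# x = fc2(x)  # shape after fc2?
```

Input: (8, 1280) -> after fc1: (8, 960) -> Output: (8, 115)

Answer: (8, 115)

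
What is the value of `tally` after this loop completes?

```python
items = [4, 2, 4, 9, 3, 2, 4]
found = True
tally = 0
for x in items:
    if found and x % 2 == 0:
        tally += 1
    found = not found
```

Count even values at even positions
`tally` takes the values: 0 → 1 → 2 → 3

Answer: 3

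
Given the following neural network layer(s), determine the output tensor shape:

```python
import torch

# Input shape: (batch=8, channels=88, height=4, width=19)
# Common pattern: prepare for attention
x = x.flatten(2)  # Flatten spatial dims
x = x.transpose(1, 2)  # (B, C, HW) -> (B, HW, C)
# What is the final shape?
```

Input: (8, 88, 4, 19) -> after flatten(2): (8, 88, 76) -> Output: (8, 76, 88)

Answer: (8, 76, 88)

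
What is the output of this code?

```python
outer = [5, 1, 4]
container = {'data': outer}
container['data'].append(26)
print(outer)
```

Key concept: dict holds reference to list.
Step by step:
`outer = [5, 1, 4]` → outer = [5, 1, 4]
`container = {'data': outer}` → container = {'data': [5, 1, 4]}
`container['data'].append(26)` → outer = [5, 1, 4, 26]; container = {'data': [5, 1, 4, 26]}
`print(outer)` → prints [5, 1, 4, 26]

Answer: [5, 1, 4, 26]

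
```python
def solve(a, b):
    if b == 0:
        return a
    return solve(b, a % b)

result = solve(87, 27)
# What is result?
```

solve(87, 27) -> solve(27, 6) -> solve(6, 3) -> solve(3, 0) -> 3

Answer: 3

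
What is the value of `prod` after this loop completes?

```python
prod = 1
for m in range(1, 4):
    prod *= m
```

3! = 6
`prod` takes the values: 1 → 2 → 6

Answer: 6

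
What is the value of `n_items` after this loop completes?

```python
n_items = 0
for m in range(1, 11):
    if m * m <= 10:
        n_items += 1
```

Count numbers where m² ≤ 10
`n_items` takes the values: 0 → 1 → 2 → 3

Answer: 3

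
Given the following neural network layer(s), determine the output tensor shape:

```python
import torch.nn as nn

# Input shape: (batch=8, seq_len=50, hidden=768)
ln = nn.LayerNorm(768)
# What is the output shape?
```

Input: (8, 50, 768) -> Output: (8, 50, 768)

Answer: (8, 50, 768)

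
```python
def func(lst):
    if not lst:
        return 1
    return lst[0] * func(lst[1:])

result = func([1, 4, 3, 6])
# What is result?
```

Product over [1, 4, 3, 6] = 1 * 4 * 3 * 6 = 72

Answer: 72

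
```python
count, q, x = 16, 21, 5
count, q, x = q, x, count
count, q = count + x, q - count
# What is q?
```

Trace:
`count, q, x = 16, 21, 5` → count = 16; q = 21; x = 5
`count, q, x = q, x, count` → count = 21; q = 5; x = 16
`count, q = count + x, q - count` → count = 37; q = -16
So q = -16

Answer: -16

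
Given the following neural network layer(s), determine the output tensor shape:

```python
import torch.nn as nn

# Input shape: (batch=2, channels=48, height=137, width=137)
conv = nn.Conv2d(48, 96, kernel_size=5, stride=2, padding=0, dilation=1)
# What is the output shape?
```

Input: (2, 48, 137, 137) -> Output: (2, 96, 67, 67)

Answer: (2, 96, 67, 67)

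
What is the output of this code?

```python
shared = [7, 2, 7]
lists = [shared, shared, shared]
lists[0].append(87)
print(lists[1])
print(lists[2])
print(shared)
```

Key concept: list of same reference.
Step by step:
`shared = [7, 2, 7]` → shared = [7, 2, 7]
`lists = [shared, shared, shared]` → lists = [[7, 2, 7], [7, 2, 7], [7, 2, 7]]
`lists[0].append(87)` → shared = [7, 2, 7, 87]; lists = [[7, 2, 7, 87], [7, 2, 7, 87], [7, 2, 7, 87]]
`print(lists[1])` → prints [7, 2, 7, 87]
`print(lists[2])` → prints [7, 2, 7, 87]
`print(shared)` → prints [7, 2, 7, 87]

Answer:
[7, 2, 7, 87]
[7, 2, 7, 87]
[7, 2, 7, 87]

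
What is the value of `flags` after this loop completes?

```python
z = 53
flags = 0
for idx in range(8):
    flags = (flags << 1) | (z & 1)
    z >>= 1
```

Reverse lowest 8 bits of 53
`flags` takes the values: 0 → 1 → 2 → 5 → 10 → 21 → 43 → 86 → 172

Answer: 172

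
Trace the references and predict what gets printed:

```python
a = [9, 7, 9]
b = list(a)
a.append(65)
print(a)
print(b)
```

Key concept: list() constructor creates copy.
Step by step:
`a = [9, 7, 9]` → a = [9, 7, 9]
`b = list(a)` → b = [9, 7, 9]
`a.append(65)` → a = [9, 7, 9, 65]
`print(a)` → prints [9, 7, 9, 65]
`print(b)` → prints [9, 7, 9]

Answer:
[9, 7, 9, 65]
[9, 7, 9]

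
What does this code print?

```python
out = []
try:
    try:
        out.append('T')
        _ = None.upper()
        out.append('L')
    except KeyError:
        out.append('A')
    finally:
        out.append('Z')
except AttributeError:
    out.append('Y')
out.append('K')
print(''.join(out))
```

Execution trace: 'T' (inner try body) → 'Z' (inner finally) → 'Y' (outer except AttributeError) → 'K' (after the try/except). Output: TZYK

Answer: TZYK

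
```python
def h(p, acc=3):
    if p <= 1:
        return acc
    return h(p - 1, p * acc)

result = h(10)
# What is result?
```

Accumulator trace (n, acc): (10, 3) -> (9, 30) -> (8, 270) -> (7, 2160) -> (6, 15120) -> (5, 90720) -> (4, 453600) -> (3, 1814400) -> (2, 5443200) -> (1, 10886400) -> return 10886400

Answer: 10886400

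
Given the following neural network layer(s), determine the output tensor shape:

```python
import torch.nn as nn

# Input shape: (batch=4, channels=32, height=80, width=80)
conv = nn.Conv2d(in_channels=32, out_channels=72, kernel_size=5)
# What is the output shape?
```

Input: (4, 32, 80, 80) -> Output: (4, 72, 76, 76)

Answer: (4, 72, 76, 76)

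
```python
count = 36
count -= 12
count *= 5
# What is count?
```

Trace:
`count = 36` → count = 36
`count -= 12` → count = 24
`count *= 5` → count = 120
So count = 120

Answer: 120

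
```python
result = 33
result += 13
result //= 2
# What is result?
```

Trace:
`result = 33` → result = 33
`result += 13` → result = 46
`result //= 2` → result = 23
So result = 23

Answer: 23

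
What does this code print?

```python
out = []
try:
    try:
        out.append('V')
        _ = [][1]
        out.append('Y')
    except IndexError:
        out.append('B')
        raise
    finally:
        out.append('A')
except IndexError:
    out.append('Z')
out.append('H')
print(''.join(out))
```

Execution trace: 'V' (inner try body) → 'B' (inner except IndexError) → 'A' (inner finally) → 'Z' (outer except IndexError) → 'H' (after the try/except). Output: VBAZH

Answer: VBAZH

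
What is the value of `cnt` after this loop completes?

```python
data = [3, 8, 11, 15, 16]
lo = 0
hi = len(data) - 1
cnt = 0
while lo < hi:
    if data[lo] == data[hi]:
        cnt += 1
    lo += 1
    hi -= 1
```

Count matching pairs from ends
`cnt` takes the values: 0

Answer: 0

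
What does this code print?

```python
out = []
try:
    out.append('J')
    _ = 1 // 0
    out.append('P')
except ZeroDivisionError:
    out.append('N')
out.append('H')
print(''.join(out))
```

Execution trace: 'J' (try body) → 'N' (except ZeroDivisionError) → 'H' (after the try/except). Output: JNH

Answer: JNH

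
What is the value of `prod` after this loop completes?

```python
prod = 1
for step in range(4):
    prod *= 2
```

2^4 = 16
`prod` takes the values: 1 → 2 → 4 → 8 → 16

Answer: 16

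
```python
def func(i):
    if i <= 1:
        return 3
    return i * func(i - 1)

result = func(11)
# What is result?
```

func(11) = 11 * 10 * 9 * 8 * 7 * 6 * 5 * 4 * 3 * 2 * 3 = 119750400

Answer: 119750400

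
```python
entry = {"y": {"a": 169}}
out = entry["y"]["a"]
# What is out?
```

Trace:
`entry = {"y": {"a": 169}}` → entry = {'y': {'a': 169}}
`out = entry["y"]["a"]` → out = 169
So out = 169

Answer: 169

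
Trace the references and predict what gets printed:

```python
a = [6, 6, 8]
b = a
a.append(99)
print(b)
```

Key concept: basic list aliasing.
Step by step:
`a = [6, 6, 8]` → a = [6, 6, 8]
`b = a` → b = [6, 6, 8] (same object as a)
`a.append(99)` → a = [6, 6, 8, 99] (same object as b); b = [6, 6, 8, 99] (same object as a)
`print(b)` → prints [6, 6, 8, 99]

Answer: [6, 6, 8, 99]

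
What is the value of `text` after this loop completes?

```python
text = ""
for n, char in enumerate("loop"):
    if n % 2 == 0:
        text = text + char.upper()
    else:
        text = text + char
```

Uppercase even positions in 'loop'
`text` takes the values: "" → "L" → "Lo" → "LoO" → "LoOp"

Answer: "LoOp"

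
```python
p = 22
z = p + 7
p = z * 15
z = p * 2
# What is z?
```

Trace:
`p = 22` → p = 22
`z = p + 7` → z = 29
`p = z * 15` → p = 435
`z = p * 2` → z = 870
So z = 870

Answer: 870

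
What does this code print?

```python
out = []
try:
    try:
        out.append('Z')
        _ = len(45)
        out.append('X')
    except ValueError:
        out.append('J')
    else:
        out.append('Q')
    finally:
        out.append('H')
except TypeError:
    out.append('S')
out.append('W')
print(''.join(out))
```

Execution trace: 'Z' (try body) → 'H' (finally) → 'S' (outer except TypeError) → 'W' (after the try/except). Output: ZHSW

Answer: ZHSW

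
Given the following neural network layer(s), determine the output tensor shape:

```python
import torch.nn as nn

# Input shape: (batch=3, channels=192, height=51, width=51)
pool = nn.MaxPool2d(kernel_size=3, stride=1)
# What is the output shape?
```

Input: (3, 192, 51, 51) -> Output: (3, 192, 49, 49)

Answer: (3, 192, 49, 49)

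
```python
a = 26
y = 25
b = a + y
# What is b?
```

Trace:
`a = 26` → a = 26
`y = 25` → y = 25
`b = a + y` → b = 51
So b = 51

Answer: 51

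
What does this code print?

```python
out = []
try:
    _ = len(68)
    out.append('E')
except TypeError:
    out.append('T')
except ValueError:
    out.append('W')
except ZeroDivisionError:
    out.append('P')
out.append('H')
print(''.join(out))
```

Execution trace: 'T' (except TypeError) → 'H' (after the try/except). Output: TH

Answer: TH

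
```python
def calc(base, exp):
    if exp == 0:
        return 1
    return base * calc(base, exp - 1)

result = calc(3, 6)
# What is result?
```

calc(3, 6) = 3 * 3 * 3 * 3 * 3 * 3 = 729

Answer: 729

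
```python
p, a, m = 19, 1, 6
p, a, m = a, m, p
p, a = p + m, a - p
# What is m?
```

Trace:
`p, a, m = 19, 1, 6` → p = 19; a = 1; m = 6
`p, a, m = a, m, p` → p = 1; a = 6; m = 19
`p, a = p + m, a - p` → p = 20; a = 5
So m = 19

Answer: 19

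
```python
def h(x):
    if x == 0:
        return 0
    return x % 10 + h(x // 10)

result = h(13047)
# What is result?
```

Sum of digits of 13047: 7 + 4 + 0 + 3 + 1 = 15

Answer: 15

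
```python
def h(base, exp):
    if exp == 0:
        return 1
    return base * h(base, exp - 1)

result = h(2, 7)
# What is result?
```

h(2, 7) = 2 * 2 * 2 * 2 * 2 * 2 * 2 = 128

Answer: 128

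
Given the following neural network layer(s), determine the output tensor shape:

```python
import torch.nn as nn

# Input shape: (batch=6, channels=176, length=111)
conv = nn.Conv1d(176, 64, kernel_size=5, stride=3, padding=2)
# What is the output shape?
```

Input: (6, 176, 111) -> Output: (6, 64, 37)

Answer: (6, 64, 37)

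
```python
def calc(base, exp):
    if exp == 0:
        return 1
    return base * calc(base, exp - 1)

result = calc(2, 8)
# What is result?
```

calc(2, 8) = 2 * 2 * 2 * 2 * 2 * 2 * 2 * 2 = 256

Answer: 256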